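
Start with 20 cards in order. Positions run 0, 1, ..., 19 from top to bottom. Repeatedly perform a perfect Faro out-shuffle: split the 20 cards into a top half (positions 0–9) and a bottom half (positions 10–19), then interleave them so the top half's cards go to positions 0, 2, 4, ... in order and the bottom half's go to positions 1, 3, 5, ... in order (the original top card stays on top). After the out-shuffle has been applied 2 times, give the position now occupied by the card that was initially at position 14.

Track the card's position through each out-shuffle:
14 → 9 → 18

18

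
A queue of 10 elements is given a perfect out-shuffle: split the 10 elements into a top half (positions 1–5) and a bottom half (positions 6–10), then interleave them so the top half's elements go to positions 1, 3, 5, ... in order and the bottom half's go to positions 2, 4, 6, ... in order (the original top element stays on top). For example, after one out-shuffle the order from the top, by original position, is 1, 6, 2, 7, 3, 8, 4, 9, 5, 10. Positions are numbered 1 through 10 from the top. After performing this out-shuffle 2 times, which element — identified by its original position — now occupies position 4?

4

Work backwards from position 4, undoing one out-shuffle at a time:
4 ← 7 ← 4
So the element now at position 4 started at position 4.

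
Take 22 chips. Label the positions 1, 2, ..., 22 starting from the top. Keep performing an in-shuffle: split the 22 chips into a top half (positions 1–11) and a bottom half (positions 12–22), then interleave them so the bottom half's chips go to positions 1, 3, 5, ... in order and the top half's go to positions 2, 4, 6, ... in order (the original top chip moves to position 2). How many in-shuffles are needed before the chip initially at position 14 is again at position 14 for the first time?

11

Follow position 14 under repeated in-shuffles:
14 → 5 → 10 → 20 → 17 → 11 → 22 → 21 → 19 → 15 → 7 → 14
It first returns after 11 in-shuffles.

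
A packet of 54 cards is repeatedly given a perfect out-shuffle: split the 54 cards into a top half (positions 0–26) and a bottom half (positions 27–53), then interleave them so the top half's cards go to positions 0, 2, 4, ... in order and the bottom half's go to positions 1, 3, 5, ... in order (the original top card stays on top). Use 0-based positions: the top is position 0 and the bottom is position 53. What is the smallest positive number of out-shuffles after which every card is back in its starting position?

The out-shuffle permutes the 54 positions with cycle lengths [1, 1, 52].
Every card is home exactly when every cycle has completed a whole number of laps, i.e. after lcm(1, 52) = 52 out-shuffles.

52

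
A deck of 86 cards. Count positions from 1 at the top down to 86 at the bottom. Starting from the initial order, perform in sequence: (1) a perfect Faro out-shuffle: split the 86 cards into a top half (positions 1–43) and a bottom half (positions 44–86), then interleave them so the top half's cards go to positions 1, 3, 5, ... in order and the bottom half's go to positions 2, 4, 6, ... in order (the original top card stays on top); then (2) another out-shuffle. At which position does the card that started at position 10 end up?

Track the card from position 10 forward through each operation:
  after op 1 (out-shuffle): 10 → 19
  after op 2 (out-shuffle): 19 → 37

37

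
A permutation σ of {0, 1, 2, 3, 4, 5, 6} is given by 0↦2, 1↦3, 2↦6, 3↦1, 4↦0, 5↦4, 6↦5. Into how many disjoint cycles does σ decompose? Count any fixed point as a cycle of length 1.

2

Cycle decomposition: (0 2 6 5 4) (1 3).
2 cycles.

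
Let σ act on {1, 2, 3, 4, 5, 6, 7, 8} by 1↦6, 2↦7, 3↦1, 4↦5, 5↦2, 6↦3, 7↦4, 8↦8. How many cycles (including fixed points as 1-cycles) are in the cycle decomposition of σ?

Cycle decomposition: (1 6 3) (2 7 4 5) (8).
3 cycles.

3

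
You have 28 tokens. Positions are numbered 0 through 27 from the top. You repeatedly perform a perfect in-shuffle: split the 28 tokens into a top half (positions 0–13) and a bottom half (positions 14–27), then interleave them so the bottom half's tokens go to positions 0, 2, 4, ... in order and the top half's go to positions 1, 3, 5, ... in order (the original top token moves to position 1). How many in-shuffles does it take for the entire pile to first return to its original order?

The in-shuffle permutes the 28 positions with cycle lengths [28].
Every token is home exactly when every cycle has completed a whole number of laps, i.e. after lcm(28) = 28 in-shuffles.

28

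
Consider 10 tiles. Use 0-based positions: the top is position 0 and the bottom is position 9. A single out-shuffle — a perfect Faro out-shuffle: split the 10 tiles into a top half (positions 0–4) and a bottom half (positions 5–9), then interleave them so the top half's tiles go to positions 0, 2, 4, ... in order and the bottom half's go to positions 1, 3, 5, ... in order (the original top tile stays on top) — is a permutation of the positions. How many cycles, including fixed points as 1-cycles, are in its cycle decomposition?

4

Trace each unvisited position around until it returns:
(0) (1 2 4 8 7 5) (3 6) (9)
4 cycles in total.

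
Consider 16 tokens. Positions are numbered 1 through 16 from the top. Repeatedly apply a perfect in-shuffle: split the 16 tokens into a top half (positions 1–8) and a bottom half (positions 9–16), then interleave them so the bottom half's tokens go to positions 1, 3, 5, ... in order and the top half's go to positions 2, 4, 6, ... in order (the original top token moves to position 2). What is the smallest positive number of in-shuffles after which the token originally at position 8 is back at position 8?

Follow position 8 under repeated in-shuffles:
8 → 16 → 15 → 13 → 9 → 1 → 2 → 4 → 8
It first returns after 8 in-shuffles.

8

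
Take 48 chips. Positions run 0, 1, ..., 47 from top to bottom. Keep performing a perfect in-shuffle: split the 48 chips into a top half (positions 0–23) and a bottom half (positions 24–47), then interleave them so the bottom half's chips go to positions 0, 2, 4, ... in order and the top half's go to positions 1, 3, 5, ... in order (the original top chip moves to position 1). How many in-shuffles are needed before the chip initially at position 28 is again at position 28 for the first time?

21

Follow position 28 under repeated in-shuffles:
28 → 8 → 17 → 35 → 22 → 45 → 42 → 36 → ... → 28 (length 21)
It first returns after 21 in-shuffles.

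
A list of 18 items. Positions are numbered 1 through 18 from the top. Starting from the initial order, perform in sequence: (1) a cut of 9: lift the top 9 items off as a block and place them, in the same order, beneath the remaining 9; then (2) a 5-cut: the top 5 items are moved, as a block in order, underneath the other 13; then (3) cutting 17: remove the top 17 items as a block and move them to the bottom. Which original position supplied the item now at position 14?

Undo the operations in reverse order, starting from position 14:
  undo op 3 (cut 17): 14 ← 13
  undo op 2 (cut 5): 13 ← 18
  undo op 1 (cut 9): 18 ← 9
So the item at position 14 came from original position 9.

9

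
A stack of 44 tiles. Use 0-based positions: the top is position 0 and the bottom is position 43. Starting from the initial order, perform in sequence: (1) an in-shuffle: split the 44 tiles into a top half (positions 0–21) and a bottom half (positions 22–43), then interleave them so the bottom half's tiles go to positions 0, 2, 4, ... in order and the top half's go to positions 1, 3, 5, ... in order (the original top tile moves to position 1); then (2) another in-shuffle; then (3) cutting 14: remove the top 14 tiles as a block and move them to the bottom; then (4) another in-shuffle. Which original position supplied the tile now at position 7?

Undo the operations in reverse order, starting from position 7:
  undo op 4 (in-shuffle, from top half): 7 ← 3
  undo op 3 (cut 14): 3 ← 17
  undo op 2 (in-shuffle, from top half): 17 ← 8
  undo op 1 (in-shuffle, from bottom half): 8 ← 26
So the tile at position 7 came from original position 26.

26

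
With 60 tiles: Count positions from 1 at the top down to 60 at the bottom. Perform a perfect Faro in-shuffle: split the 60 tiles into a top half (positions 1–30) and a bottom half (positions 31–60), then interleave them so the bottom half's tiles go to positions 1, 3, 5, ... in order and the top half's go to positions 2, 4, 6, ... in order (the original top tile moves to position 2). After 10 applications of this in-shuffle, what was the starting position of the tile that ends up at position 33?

Work backwards from position 33, undoing one in-shuffle at a time:
33 ← 47 ← 54 ← 27 ← 44 ← 22 ← 11 ← 36 ← 18 ← 9 ← 35
So the tile now at position 33 started at position 35.

35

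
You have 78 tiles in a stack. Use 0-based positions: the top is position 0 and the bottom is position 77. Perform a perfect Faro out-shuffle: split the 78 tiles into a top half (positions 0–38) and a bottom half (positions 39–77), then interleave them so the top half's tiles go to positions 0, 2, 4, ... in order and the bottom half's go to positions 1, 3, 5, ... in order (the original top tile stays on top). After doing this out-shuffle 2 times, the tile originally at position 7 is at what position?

28

Track the tile's position through each out-shuffle:
7 → 14 → 28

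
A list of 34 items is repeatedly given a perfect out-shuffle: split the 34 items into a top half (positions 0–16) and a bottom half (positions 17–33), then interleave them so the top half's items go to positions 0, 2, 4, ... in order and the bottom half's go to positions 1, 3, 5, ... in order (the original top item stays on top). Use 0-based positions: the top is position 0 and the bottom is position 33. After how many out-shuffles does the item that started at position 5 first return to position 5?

10

Follow position 5 under repeated out-shuffles:
5 → 10 → 20 → 7 → 14 → 28 → 23 → 13 → 26 → 19 → 5
It first returns after 10 out-shuffles.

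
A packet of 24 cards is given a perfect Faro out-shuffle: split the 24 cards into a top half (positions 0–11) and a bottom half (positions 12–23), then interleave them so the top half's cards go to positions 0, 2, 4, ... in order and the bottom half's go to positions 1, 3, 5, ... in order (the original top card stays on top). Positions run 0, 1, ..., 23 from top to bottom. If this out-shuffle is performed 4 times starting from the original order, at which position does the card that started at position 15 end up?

10

Track the card's position through each out-shuffle:
15 → 7 → 14 → 5 → 10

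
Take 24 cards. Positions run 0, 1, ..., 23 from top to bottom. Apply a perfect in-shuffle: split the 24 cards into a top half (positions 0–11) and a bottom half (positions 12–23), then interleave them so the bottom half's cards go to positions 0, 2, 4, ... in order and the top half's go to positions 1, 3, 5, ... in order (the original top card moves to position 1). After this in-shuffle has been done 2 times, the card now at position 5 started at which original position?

Work backwards from position 5, undoing one in-shuffle at a time:
5 ← 2 ← 13
So the card now at position 5 started at position 13.

13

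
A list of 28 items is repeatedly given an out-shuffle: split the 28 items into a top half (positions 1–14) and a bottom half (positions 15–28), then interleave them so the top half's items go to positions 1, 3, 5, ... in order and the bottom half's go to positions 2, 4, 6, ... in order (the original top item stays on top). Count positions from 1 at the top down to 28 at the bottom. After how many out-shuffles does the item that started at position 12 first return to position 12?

18

Follow position 12 under repeated out-shuffles:
12 → 23 → 18 → 8 → 15 → 2 → 3 → 5 → 9 → 17 → 6 → 11 → 21 → 14 → 27 → 26 → 24 → 20 → 12
It first returns after 18 out-shuffles.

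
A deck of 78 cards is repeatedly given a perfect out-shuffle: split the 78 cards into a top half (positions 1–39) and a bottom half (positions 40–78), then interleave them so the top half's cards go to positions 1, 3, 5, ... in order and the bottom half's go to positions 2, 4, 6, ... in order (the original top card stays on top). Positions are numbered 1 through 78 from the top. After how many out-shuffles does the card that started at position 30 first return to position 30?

Follow position 30 under repeated out-shuffles:
30 → 59 → 40 → 2 → 3 → 5 → 9 → 17 → ... → 30 (length 30)
It first returns after 30 out-shuffles.

30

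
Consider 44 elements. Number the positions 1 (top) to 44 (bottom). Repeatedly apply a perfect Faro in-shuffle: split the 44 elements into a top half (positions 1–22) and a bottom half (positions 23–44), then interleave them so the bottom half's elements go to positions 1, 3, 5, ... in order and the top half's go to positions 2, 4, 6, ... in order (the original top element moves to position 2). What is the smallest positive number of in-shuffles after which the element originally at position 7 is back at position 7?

12

Follow position 7 under repeated in-shuffles:
7 → 14 → 28 → 11 → 22 → 44 → 43 → 41 → 37 → 29 → 13 → 26 → 7
It first returns after 12 in-shuffles.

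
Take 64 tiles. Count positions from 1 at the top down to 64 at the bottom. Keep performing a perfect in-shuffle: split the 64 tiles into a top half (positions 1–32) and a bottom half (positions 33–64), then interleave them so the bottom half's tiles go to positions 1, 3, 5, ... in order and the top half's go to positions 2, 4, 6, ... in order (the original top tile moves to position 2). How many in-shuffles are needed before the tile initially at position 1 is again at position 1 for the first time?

12

Follow position 1 under repeated in-shuffles:
1 → 2 → 4 → 8 → 16 → 32 → 64 → 63 → 61 → 57 → 49 → 33 → 1
It first returns after 12 in-shuffles.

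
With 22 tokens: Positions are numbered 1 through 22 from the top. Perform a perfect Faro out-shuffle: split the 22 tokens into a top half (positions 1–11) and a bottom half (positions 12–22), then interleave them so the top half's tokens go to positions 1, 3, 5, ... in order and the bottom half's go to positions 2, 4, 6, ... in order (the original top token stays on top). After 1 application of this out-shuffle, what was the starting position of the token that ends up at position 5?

3

Work backwards from position 5, undoing one out-shuffle at a time:
5 ← 3
So the token now at position 5 started at position 3.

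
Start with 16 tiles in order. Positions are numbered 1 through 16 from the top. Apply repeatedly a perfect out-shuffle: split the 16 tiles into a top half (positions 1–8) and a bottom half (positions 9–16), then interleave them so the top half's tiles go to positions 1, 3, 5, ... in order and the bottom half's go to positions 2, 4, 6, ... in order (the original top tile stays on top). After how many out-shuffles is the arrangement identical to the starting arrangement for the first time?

The out-shuffle permutes the 16 positions with cycle lengths [1, 1, 2, 4, 4, 4].
Every tile is home exactly when every cycle has completed a whole number of laps, i.e. after lcm(1, 2, 4) = 4 out-shuffles.

4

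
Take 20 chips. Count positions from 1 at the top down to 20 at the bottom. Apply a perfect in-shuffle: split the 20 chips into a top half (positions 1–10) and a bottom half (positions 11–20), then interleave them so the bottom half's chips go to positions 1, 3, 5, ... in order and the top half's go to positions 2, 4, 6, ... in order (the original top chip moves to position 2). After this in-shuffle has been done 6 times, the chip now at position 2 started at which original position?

2

Work backwards from position 2, undoing one in-shuffle at a time:
2 ← 1 ← 11 ← 16 ← 8 ← 4 ← 2
So the chip now at position 2 started at position 2.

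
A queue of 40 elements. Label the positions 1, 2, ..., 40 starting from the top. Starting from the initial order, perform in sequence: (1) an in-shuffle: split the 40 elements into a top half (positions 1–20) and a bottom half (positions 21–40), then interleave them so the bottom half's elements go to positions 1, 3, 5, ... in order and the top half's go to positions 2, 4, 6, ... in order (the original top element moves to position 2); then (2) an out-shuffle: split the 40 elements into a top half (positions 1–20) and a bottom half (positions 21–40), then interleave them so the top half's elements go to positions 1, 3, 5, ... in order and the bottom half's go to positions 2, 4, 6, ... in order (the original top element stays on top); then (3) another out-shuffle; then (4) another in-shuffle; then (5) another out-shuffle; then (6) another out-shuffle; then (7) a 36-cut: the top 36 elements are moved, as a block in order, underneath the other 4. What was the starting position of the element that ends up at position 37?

Undo the operations in reverse order, starting from position 37:
  undo op 7 (cut 36): 37 ← 33
  undo op 6 (out-shuffle, from top half): 33 ← 17
  undo op 5 (out-shuffle, from top half): 17 ← 9
  undo op 4 (in-shuffle, from bottom half): 9 ← 25
  undo op 3 (out-shuffle, from top half): 25 ← 13
  undo op 2 (out-shuffle, from top half): 13 ← 7
  undo op 1 (in-shuffle, from bottom half): 7 ← 24
So the element at position 37 came from original position 24.

24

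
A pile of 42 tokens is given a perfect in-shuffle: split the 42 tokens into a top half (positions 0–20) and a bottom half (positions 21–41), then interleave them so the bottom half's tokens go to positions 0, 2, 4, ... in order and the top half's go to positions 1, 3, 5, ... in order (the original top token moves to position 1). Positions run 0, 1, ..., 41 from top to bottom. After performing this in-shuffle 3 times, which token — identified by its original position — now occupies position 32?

Work backwards from position 32, undoing one in-shuffle at a time:
32 ← 37 ← 18 ← 30
So the token now at position 32 started at position 30.

30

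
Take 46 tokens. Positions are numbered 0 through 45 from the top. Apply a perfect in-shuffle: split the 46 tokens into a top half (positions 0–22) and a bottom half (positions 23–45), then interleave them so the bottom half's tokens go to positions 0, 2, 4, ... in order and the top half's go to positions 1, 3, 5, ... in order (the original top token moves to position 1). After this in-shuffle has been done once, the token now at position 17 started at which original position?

Work backwards from position 17, undoing one in-shuffle at a time:
17 ← 8
So the token now at position 17 started at position 8.

8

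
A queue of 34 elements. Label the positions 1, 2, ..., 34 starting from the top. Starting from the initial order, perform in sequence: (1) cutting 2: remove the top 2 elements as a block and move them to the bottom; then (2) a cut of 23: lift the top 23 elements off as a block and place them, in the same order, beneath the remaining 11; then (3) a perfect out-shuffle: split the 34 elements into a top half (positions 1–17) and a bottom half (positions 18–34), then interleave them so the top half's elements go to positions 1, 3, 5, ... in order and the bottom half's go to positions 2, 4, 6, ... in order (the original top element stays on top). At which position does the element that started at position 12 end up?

Track the element from position 12 forward through each operation:
  after op 1 (cut 2): 12 → 10
  after op 2 (cut 23): 10 → 21
  after op 3 (out-shuffle): 21 → 8

8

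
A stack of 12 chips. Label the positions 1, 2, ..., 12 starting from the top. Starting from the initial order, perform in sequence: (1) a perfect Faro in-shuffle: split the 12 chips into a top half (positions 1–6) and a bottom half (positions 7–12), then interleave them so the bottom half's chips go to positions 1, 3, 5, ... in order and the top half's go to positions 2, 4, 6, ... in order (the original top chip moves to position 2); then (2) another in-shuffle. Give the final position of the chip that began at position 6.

Track the chip from position 6 forward through each operation:
  after op 1 (in-shuffle): 6 → 12
  after op 2 (in-shuffle): 12 → 11

11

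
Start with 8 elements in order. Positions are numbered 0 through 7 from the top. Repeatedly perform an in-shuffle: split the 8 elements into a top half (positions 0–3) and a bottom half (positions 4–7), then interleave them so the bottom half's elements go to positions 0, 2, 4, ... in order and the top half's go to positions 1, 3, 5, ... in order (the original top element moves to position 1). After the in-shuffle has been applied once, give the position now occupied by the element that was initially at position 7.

Track the element's position through each in-shuffle:
7 → 6

6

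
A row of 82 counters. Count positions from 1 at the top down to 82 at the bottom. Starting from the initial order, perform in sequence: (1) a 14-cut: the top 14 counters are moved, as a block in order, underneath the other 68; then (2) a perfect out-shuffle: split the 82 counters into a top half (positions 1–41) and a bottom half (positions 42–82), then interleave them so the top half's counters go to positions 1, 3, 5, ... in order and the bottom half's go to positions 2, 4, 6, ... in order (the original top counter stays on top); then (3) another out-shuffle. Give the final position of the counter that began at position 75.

Track the counter from position 75 forward through each operation:
  after op 1 (cut 14): 75 → 61
  after op 2 (out-shuffle): 61 → 40
  after op 3 (out-shuffle): 40 → 79

79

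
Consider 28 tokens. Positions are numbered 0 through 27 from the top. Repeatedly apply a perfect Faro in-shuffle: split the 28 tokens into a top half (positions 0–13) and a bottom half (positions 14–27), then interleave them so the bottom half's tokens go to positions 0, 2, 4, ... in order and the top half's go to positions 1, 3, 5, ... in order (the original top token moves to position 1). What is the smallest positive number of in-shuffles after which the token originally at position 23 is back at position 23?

Follow position 23 under repeated in-shuffles:
23 → 18 → 8 → 17 → 6 → 13 → 27 → 26 → ... → 23 (length 28)
It first returns after 28 in-shuffles.

28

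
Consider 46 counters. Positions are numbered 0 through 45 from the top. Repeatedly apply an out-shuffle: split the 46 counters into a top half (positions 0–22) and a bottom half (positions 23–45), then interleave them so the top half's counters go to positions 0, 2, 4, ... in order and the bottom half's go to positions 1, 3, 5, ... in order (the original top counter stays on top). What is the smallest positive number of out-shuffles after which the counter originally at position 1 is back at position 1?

Follow position 1 under repeated out-shuffles:
1 → 2 → 4 → 8 → 16 → 32 → 19 → 38 → 31 → 17 → 34 → 23 → 1
It first returns after 12 out-shuffles.

12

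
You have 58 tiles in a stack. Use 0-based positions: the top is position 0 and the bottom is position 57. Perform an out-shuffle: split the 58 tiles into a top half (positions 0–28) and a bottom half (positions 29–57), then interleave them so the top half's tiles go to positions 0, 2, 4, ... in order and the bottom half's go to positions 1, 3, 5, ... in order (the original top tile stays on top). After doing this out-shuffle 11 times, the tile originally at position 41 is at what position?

7

Track the tile's position through each out-shuffle:
41 → 25 → 50 → 43 → 29 → 1 → 2 → 4 → 8 → 16 → 32 → 7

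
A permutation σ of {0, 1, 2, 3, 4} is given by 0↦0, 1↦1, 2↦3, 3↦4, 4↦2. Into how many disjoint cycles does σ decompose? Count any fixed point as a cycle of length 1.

3

Cycle decomposition: (0) (1) (2 3 4).
3 cycles.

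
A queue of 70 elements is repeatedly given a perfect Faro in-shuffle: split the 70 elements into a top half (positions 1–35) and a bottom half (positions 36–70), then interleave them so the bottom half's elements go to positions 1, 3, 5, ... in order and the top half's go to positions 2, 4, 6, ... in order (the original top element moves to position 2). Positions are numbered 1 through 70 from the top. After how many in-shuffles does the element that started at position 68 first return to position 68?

35

Follow position 68 under repeated in-shuffles:
68 → 65 → 59 → 47 → 23 → 46 → 21 → 42 → ... → 68 (length 35)
It first returns after 35 in-shuffles.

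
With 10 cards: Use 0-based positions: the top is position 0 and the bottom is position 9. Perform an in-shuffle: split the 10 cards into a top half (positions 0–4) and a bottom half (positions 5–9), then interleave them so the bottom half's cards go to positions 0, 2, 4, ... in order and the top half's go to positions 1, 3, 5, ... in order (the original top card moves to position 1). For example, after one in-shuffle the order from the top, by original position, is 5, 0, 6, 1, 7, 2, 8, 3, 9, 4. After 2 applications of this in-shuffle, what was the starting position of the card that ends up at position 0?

2

Work backwards from position 0, undoing one in-shuffle at a time:
0 ← 5 ← 2
So the card now at position 0 started at position 2.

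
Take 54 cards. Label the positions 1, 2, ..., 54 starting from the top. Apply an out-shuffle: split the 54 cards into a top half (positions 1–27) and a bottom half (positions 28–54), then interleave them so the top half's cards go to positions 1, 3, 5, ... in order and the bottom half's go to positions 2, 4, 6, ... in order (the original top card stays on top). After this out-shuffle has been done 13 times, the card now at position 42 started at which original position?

43

Work backwards from position 42, undoing one out-shuffle at a time:
42 ← 48 ← 51 ← 26 ← 40 ← ... ← 43 (13 steps).
So the card now at position 42 started at position 43.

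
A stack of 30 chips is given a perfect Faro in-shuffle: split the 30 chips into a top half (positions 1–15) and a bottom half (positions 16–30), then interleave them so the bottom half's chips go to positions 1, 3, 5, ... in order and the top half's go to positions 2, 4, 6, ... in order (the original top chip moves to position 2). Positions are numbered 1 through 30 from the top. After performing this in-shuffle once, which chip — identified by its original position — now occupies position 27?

Work backwards from position 27, undoing one in-shuffle at a time:
27 ← 29
So the chip now at position 27 started at position 29.

29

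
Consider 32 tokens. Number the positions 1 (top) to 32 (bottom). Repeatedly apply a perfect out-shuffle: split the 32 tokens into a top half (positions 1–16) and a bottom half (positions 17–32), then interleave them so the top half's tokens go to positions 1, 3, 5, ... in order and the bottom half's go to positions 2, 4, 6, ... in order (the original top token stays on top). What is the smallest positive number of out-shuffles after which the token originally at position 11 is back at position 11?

Follow position 11 under repeated out-shuffles:
11 → 21 → 10 → 19 → 6 → 11
It first returns after 5 out-shuffles.

5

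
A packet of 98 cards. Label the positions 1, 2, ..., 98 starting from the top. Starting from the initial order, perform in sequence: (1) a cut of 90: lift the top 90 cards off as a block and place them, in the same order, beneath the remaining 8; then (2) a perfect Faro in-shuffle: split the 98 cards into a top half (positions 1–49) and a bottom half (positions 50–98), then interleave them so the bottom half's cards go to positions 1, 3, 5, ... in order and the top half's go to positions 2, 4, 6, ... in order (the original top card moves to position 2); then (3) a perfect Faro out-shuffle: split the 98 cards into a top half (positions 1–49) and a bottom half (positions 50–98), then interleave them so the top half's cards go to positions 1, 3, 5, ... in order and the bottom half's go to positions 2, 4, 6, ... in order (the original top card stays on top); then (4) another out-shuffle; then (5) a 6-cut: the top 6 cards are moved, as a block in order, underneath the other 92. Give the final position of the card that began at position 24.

Track the card from position 24 forward through each operation:
  after op 1 (cut 90): 24 → 32
  after op 2 (in-shuffle): 32 → 64
  after op 3 (out-shuffle): 64 → 30
  after op 4 (out-shuffle): 30 → 59
  after op 5 (cut 6): 59 → 53

53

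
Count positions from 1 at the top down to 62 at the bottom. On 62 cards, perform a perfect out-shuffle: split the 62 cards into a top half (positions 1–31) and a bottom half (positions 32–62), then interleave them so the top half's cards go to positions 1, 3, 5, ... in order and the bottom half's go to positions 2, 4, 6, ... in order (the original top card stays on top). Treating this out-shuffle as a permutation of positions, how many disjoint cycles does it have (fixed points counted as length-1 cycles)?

3

Trace each unvisited position around until it returns:
(1) (2 3 5 9 17 33 ... len 60) (62)
3 cycles in total.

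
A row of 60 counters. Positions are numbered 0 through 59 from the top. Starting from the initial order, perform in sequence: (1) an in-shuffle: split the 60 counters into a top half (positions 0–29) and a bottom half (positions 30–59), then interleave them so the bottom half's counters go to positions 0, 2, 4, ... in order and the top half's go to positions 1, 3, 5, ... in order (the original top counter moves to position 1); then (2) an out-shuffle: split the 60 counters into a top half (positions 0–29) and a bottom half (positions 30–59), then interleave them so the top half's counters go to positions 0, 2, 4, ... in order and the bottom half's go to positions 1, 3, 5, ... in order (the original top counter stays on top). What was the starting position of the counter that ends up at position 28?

37

Undo the operations in reverse order, starting from position 28:
  undo op 2 (out-shuffle, from top half): 28 ← 14
  undo op 1 (in-shuffle, from bottom half): 14 ← 37
So the counter at position 28 came from original position 37.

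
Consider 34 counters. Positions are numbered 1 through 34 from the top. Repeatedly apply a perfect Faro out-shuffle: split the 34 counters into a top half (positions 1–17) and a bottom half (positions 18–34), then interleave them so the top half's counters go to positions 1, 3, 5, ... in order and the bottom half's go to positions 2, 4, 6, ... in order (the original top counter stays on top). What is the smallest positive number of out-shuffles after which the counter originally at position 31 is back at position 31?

10

Follow position 31 under repeated out-shuffles:
31 → 28 → 22 → 10 → 19 → 4 → 7 → 13 → 25 → 16 → 31
It first returns after 10 out-shuffles.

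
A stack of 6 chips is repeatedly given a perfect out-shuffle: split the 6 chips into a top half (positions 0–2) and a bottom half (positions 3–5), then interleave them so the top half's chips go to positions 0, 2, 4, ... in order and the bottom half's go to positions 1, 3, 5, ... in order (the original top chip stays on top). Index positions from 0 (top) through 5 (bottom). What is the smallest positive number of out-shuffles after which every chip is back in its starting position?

The out-shuffle permutes the 6 positions with cycle lengths [1, 1, 4].
Every chip is home exactly when every cycle has completed a whole number of laps, i.e. after lcm(1, 4) = 4 out-shuffles.

4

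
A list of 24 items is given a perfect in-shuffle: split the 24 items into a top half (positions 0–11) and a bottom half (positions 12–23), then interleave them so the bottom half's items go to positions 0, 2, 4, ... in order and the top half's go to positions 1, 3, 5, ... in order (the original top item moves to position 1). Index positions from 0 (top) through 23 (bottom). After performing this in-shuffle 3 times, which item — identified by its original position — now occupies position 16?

23

Work backwards from position 16, undoing one in-shuffle at a time:
16 ← 20 ← 22 ← 23
So the item now at position 16 started at position 23.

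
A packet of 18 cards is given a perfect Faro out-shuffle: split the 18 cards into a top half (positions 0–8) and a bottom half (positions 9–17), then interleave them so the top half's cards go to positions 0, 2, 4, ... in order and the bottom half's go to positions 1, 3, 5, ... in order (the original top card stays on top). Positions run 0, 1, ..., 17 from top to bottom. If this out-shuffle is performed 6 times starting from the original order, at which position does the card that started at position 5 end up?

14

Track the card's position through each out-shuffle:
5 → 10 → 3 → 6 → 12 → 7 → 14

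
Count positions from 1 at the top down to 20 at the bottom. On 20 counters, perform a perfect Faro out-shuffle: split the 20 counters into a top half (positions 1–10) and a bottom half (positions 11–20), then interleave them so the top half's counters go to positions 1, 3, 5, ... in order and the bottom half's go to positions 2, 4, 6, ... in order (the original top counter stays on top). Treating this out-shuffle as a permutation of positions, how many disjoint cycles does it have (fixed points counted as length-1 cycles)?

3

Trace each unvisited position around until it returns:
(1) (2 3 5 9 17 14 ... len 18) (20)
3 cycles in total.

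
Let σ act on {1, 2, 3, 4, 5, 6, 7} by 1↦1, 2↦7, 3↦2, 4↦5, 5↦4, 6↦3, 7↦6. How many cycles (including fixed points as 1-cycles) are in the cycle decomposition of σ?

Cycle decomposition: (1) (2 7 6 3) (4 5).
3 cycles.

3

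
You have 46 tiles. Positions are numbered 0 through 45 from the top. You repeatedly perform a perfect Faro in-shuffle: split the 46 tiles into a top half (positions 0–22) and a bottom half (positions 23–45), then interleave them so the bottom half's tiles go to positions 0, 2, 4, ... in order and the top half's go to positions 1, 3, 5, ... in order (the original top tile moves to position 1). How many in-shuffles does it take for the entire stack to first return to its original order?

The in-shuffle permutes the 46 positions with cycle lengths [23, 23].
Every tile is home exactly when every cycle has completed a whole number of laps, i.e. after lcm(23) = 23 in-shuffles.

23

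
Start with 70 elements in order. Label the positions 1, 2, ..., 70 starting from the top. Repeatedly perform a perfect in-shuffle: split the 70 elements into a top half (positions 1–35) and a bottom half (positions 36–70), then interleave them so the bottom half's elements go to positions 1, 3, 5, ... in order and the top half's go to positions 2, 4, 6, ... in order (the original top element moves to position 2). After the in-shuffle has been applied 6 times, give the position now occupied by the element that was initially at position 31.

Track the element's position through each in-shuffle:
31 → 62 → 53 → 35 → 70 → 69 → 67

67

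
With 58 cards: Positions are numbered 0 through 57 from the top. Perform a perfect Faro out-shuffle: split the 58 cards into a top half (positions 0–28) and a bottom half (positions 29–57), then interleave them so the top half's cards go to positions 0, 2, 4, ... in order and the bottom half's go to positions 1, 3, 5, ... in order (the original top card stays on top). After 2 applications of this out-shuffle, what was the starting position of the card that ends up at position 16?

Work backwards from position 16, undoing one out-shuffle at a time:
16 ← 8 ← 4
So the card now at position 16 started at position 4.

4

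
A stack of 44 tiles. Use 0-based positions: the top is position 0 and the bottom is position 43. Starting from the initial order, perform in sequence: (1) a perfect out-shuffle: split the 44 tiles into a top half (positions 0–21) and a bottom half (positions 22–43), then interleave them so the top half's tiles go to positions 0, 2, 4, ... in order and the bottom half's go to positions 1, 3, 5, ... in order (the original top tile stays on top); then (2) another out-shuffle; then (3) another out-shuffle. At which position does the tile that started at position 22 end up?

Track the tile from position 22 forward through each operation:
  after op 1 (out-shuffle): 22 → 1
  after op 2 (out-shuffle): 1 → 2
  after op 3 (out-shuffle): 2 → 4

4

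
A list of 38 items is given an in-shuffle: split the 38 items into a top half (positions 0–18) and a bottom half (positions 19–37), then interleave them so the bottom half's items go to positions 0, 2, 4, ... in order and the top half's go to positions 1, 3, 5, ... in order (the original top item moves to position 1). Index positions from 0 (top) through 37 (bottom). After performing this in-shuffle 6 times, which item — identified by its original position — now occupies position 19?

Work backwards from position 19, undoing one in-shuffle at a time:
19 ← 9 ← 4 ← 21 ← 10 ← 24 ← 31
So the item now at position 19 started at position 31.

31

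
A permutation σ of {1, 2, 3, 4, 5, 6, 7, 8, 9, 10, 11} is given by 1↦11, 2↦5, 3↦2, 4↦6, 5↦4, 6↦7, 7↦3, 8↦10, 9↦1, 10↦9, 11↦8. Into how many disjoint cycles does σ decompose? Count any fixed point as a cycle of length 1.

Cycle decomposition: (1 11 8 10 9) (2 5 4 6 7 3).
2 cycles.

2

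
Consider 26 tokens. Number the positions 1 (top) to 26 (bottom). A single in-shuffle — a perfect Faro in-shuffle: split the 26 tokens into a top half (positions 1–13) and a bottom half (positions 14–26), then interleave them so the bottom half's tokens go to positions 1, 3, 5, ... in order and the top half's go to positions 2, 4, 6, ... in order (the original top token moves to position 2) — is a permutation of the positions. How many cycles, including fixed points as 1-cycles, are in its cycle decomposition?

Trace each unvisited position around until it returns:
(1 2 4 8 16 5 ... len 18) (3 6 12 24 21 15) (9 18)
3 cycles in total.

3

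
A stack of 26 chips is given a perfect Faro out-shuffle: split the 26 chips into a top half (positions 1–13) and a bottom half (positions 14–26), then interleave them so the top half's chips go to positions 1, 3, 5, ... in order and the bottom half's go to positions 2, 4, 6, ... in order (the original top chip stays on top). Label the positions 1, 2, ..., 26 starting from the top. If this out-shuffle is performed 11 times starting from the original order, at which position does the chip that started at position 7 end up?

Track the chip's position through each out-shuffle:
7 → 13 → 25 → 24 → 22 → 18 → 10 → 19 → 12 → 23 → 20 → 14

14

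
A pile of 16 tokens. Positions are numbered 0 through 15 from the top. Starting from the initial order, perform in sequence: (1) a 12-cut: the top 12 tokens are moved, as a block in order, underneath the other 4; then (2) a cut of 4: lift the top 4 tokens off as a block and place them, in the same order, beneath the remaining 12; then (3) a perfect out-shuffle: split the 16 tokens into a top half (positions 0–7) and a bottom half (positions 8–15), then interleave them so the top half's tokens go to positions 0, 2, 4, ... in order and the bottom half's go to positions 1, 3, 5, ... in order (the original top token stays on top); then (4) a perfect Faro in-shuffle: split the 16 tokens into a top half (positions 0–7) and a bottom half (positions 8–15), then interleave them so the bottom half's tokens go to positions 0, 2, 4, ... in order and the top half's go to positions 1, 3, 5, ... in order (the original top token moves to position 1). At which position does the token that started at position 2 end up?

9

Track the token from position 2 forward through each operation:
  after op 1 (cut 12): 2 → 6
  after op 2 (cut 4): 6 → 2
  after op 3 (out-shuffle): 2 → 4
  after op 4 (in-shuffle): 4 → 9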